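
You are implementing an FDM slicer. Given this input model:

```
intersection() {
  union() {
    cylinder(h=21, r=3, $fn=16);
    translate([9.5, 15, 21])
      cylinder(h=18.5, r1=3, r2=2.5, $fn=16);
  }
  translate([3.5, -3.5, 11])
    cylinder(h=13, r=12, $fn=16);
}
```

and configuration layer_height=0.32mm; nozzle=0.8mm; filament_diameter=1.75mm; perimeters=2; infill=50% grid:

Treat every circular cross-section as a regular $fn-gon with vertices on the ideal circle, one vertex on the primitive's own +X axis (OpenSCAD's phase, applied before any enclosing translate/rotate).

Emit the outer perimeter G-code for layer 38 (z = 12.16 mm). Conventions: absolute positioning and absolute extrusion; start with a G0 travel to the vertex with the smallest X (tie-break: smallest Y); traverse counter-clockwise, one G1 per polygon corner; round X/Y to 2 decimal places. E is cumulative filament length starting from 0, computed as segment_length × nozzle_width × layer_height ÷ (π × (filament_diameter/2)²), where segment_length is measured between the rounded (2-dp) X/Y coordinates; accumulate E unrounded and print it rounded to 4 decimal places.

G0 X-3.00 Y0.00 Z12.16
G1 X-2.77 Y-1.15 E0.1248
G1 X-2.12 Y-2.12 E0.2491
G1 X-1.15 Y-2.77 E0.3734
G1 X0.00 Y-3.00 E0.4982
G1 X1.15 Y-2.77 E0.6230
G1 X2.12 Y-2.12 E0.7473
G1 X2.77 Y-1.15 E0.8716
G1 X3.00 Y0.00 E0.9964
G1 X2.77 Y1.15 E1.1212
G1 X2.12 Y2.12 E1.2455
G1 X1.15 Y2.77 E1.3698
G1 X0.00 Y3.00 E1.4946
G1 X-1.15 Y2.77 E1.6194
G1 X-2.12 Y2.12 E1.7437
G1 X-2.77 Y1.15 E1.8680
G1 X-3.00 Y0.00 E1.9928

At z = 12.16 mm: the r=3 cylinder gives a regular 16-gon of circumradius 3 (constant along its height); the cone at (9.5, 15) is absent (z outside [21, 39.5]); Taking the union: only the r=3 cylinder is present, so the union is just that shape — 1 connected region; the cylinder at (3.5, -3.5): section is a regular 16-gon, circumradius r=12; Keeping only the common overlap: the result so far lies inside the r=12 cylinder at (3.5, -3.5), so it is kept whole — 1 connected region. The outline is a single polygon with 16 vertices. Extrusion per mm of travel: 0.8 × 0.32 / (π × 0.875²) = 0.106432. Accumulating E over each segment gives final E = 1.9928.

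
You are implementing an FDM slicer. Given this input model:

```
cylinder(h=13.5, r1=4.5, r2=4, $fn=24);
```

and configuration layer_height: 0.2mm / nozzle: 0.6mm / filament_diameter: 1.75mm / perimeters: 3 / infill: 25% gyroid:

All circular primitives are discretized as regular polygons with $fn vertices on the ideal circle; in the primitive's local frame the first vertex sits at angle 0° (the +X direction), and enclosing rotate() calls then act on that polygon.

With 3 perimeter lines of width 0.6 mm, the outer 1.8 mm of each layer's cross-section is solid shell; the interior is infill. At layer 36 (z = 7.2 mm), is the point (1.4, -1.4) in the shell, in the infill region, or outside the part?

infill

At z = 7.2 mm: the cone contributes a regular 24-gon of circumradius 4.233 (interpolated between r1=4.5 and r2=4 at t=0.533). Overall, the cross-section is a single solid region. The nearest boundary edge runs (2.12, -3.67)→(2.99, -2.99); distance from the point to it = 2.23 mm. The point is inside the cross-section and 2.23 mm from the nearest boundary — more than the 1.8 mm shell width (3 × 0.6), so it's in the infill interior.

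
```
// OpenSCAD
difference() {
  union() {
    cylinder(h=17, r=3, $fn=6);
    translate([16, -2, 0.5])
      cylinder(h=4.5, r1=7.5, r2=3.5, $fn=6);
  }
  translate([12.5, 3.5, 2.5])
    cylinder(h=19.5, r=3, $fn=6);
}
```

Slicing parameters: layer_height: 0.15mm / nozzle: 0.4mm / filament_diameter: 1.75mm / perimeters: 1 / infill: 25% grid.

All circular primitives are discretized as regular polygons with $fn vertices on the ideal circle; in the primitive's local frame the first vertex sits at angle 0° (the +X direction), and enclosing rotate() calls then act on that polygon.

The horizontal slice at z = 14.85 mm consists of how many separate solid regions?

1

At z = 14.85 mm: the cylinder: section is a regular 6-gon, circumradius r=3; the cone at (16, -2) is not intersected at this z (z outside [0.5, 5]); Taking the union: only the r=3 cylinder is present, so the union is just that shape — 1 connected region; the r=3 cylinder at (12.5, 3.5) contributes a regular 6-gon of circumradius 3; After the difference (first − rest): starting from the result so far, the r=3 cylinder at (12.5, 3.5) misses the remaining region (no effect) — 1 connected region. The result has 1 disconnected region.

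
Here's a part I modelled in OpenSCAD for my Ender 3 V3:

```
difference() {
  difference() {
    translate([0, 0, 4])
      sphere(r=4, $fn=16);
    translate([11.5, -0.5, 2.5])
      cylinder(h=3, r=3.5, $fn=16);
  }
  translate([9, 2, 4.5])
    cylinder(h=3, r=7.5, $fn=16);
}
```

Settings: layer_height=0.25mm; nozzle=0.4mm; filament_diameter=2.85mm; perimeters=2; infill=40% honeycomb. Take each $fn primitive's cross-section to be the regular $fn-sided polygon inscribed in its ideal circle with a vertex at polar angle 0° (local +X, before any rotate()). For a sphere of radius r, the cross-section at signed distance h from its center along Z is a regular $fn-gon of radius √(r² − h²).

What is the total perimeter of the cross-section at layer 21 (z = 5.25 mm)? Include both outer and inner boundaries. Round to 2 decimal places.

23.12 mm

At z = 5.25 mm: the r=4 sphere slices to a regular 16-gon of circumradius 3.800 (√(r²−h²) with h=1.25 from center) (perimeter = 2·16·3.800·sin(180°/16) = 23.72 mm); the r=3.5 cylinder at (11.5, -0.5) contributes a regular 16-gon of circumradius 3.5 (perimeter = 2·16·3.500·sin(180°/16) = 21.85 mm); After the difference (first − rest): starting from the r=4 sphere, the r=3.5 cylinder at (11.5, -0.5) misses the remaining region (no effect) — boundary = 23.72 mm; the cylinder at (9, 2): section is a regular 16-gon, circumradius r=7.5 (perimeter = 2·16·7.500·sin(180°/16) = 46.82 mm); Subtracting the remaining from the first: starting from that combined region, the r=7.5 cylinder at (9, 2) partially overlaps it — only the 7.66 mm² overlap (of its 172.21 mm²) is removed, clipping the outline — boundary = 23.12 mm. Overall, the cross-section is a single solid region. Total boundary length (outer) = 23.12 mm.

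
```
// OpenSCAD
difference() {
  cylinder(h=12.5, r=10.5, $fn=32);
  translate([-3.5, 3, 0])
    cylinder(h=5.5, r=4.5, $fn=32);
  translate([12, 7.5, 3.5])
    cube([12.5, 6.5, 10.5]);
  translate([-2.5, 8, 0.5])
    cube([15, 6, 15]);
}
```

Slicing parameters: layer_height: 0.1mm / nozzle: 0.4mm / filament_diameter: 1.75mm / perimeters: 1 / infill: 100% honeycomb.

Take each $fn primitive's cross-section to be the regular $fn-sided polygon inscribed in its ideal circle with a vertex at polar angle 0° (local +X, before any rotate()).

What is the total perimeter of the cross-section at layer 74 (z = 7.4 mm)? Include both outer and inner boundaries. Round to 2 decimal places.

At z = 7.4 mm: the cylinder: section is a regular 32-gon, circumradius r=10.5 (perimeter = 2·32·10.500·sin(180°/32) = 65.87 mm); the cylinder at (-3.5, 3) is not intersected at this z (z outside [0, 5.5]); the cube at (12, 7.5) (footprint 12.5×6.5) is included at this height (perimeter 38.00 mm); the cube at (-2.5, 8) (footprint 15×6) is included at this height (perimeter 42.00 mm); Subtracting the remaining from the first: starting from the r=10.5 cylinder, the 12.5×6.5 cube at (12, 7.5) misses the remaining region (no effect); the 15×6 cube at (-2.5, 8) partially overlaps it — only the 17.31 mm² overlap (of its 90.00 mm²) is removed, clipping the outline — boundary = 67.40 mm. Overall, the cross-section is a single solid region. Total boundary length (outer) = 67.40 mm.

67.40 mm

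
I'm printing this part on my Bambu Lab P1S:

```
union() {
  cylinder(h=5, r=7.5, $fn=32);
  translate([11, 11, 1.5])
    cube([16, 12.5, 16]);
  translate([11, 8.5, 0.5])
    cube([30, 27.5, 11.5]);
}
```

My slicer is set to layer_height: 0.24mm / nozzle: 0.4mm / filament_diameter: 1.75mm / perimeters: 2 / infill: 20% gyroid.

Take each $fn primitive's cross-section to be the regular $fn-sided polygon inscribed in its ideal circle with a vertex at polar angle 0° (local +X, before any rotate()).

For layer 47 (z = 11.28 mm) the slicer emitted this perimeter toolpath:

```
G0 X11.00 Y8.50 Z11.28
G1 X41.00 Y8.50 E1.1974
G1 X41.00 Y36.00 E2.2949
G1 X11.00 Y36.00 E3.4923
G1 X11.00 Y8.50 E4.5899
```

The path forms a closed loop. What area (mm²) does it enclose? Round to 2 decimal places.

Apply the shoelace formula to the sequence of (X, Y) vertices; enclosed area = 825.00 mm².

825.00 mm²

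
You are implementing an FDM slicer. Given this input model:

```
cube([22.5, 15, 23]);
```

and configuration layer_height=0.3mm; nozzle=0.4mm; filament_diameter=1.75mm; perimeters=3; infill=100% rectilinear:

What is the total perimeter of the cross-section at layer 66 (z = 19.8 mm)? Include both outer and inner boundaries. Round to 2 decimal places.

At z = 19.8 mm: the cube (footprint 22.5×15) is included at this height (perimeter 75.00 mm). Overall, the cross-section is a single solid region. Total boundary length (outer) = 75.00 mm.

75.00 mm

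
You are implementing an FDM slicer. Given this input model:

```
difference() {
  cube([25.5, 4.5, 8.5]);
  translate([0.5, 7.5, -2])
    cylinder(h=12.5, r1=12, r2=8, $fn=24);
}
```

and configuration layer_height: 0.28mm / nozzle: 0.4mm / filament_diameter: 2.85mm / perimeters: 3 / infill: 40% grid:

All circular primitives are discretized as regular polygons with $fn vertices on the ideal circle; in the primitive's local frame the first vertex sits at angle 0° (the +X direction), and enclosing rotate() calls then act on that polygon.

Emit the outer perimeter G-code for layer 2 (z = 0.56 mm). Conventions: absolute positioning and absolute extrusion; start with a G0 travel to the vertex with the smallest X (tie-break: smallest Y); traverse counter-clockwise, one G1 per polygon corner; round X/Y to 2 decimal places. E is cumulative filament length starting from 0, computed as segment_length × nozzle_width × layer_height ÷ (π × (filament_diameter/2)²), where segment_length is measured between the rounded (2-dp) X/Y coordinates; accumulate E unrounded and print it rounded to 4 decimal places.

At z = 0.56 mm: the 25.5×4.5 cube contributes its full rectangle; the cone at (0.5, 7.5): at t=0.205 of its height the radius interpolates to r₁+(r₂−r₁)t = 11.181, giving a regular 24-gon of that circumradius; Taking the first minus the rest: starting from the 25.5×4.5 cube, the cone at (0.5, 7.5) partially overlaps it — only the 45.81 mm² overlap (of its 388.26 mm²) is removed, clipping the outline — 1 connected region. The outline is a single polygon with 5 vertices. Extrusion per mm of travel: 0.4 × 0.28 / (π × 1.425²) = 0.017557. Accumulating E over each segment gives final E = 0.7151.

G0 X8.72 Y0.00 Z0.56
G1 X25.50 Y0.00 E0.2946
G1 X25.50 Y4.50 E0.3736
G1 X11.26 Y4.50 E0.6236
G1 X10.18 Y1.91 E0.6729
G1 X8.72 Y0.00 E0.7151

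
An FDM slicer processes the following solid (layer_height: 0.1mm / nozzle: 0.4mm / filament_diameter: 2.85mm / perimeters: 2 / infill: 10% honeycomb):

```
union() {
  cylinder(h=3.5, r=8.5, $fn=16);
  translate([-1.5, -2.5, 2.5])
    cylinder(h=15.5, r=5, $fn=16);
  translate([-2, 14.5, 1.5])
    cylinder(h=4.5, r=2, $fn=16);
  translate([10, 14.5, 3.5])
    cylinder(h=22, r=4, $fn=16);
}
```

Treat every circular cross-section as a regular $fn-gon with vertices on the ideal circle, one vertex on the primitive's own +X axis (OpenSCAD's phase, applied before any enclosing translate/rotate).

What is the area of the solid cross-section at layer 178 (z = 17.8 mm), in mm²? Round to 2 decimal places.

125.52 mm²

At z = 17.8 mm: the cylinder is absent (z outside [0, 3.5]); the r=5 cylinder at (-1.5, -2.5) contributes a regular 16-gon of circumradius 5 (area = (16/2)·5.000²·sin(360°/16) = 76.54 mm²); the cylinder at (-2, 14.5) is not intersected at this z (z outside [1.5, 6]); the r=4 cylinder at (10, 14.5) gives a regular 16-gon of circumradius 4 (constant along its height) (area = (16/2)·4.000²·sin(360°/16) = 48.98 mm²); Taking the union: the 2 present regions are separate (no shared area or edge), so areas and boundary lengths simply add and each stays a separate island — area = 125.52 mm². Overall, the cross-section has 2 separate islands. Net area = 125.52 mm².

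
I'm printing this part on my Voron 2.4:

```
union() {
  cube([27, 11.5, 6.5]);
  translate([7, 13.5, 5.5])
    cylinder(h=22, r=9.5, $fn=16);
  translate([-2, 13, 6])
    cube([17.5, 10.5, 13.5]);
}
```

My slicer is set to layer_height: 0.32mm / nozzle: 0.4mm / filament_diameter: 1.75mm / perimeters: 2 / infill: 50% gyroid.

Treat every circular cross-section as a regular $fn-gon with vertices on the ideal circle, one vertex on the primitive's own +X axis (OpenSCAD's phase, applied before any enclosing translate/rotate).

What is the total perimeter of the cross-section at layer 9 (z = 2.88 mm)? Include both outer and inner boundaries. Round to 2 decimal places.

77.00 mm

At z = 2.88 mm: the 27×11.5 cube contributes its full rectangle (perimeter 77.00 mm); the cylinder at (7, 13.5) is absent (z outside [5.5, 27.5]); the cube at (-2, 13) is not intersected at this z (z outside [6, 19.5]); Merging all regions: only the 27×11.5 cube is present, so the union is just that shape — boundary = 77.00 mm. Overall, the cross-section is a single solid region. Total boundary length (outer) = 77.00 mm.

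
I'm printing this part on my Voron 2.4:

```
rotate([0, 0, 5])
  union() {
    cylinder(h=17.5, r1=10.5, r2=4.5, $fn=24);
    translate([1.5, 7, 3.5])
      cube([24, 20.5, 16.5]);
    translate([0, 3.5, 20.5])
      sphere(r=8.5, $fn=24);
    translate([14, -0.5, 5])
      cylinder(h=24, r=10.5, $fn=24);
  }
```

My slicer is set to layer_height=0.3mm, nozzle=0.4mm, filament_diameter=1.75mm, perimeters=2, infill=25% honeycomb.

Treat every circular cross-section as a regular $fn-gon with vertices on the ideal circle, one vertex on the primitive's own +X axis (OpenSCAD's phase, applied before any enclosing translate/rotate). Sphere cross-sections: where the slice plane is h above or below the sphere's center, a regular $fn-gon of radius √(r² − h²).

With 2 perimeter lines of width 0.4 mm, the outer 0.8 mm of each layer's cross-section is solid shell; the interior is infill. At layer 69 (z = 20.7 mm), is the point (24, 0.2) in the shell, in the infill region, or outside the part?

shell

At z = 20.7 mm: the cone is not intersected at this z (z outside [0, 17.5]); the cube at (1.5, 7) does not reach this height (z outside [3.5, 20]); the sphere at (0, 3.5): section is a regular 24-gon, circumradius = √(r²−h²) = √(8.5²−0.2²) = 8.498; the r=10.5 cylinder at (14, -0.5) gives a regular 24-gon of circumradius 10.5 (constant along its height); Combining (union): the regions partially overlap (shared area 35.36 mm²), so overlapping operands fuse into one piece — 1 connected region; (rotated 5° about Z; rotation is an isometry so areas/perimeters/island counts are preserved). Overall, the cross-section is a single solid region. Undo the 5° rotation: the query point maps to (23.926, -1.892) in the un-rotated model frame. The nearest boundary edge runs (24.50, -0.50)→(24.14, -3.22); distance from the point to it = 0.39 mm. The point is inside the cross-section, 0.39 mm from the nearest boundary — within the 0.8 mm shell band (2 × 0.4).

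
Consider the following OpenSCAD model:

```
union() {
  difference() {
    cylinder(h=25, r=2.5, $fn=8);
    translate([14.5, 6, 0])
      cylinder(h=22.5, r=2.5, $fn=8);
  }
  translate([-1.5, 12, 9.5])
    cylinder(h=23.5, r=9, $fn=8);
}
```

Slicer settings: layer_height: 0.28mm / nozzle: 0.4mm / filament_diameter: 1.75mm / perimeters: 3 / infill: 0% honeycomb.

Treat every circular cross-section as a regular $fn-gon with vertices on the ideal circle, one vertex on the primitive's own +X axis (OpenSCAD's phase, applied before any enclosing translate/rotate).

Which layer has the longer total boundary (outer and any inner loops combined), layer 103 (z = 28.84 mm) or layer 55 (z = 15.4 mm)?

layer 55 (z = 15.4 mm)

Layer 103 (z = 28.84): the cylinder is absent (z outside [0, 25]); the cylinder at (14.5, 6) is absent (z outside [0, 22.5]); After the difference (first − rest): the first operand is absent here, so nothing remains; the r=9 cylinder at (-1.5, 12) gives a regular 8-gon of circumradius 9 (constant along its height) (perimeter = 2·8·9.000·sin(180°/8) = 55.11 mm); Merging all regions: only the r=9 cylinder at (-1.5, 12) is present, so the union is just that shape — boundary = 55.11 mm. So its perimeter = 55.11 mm. Layer 55 (z = 15.4): the r=2.5 cylinder gives a regular 8-gon of circumradius 2.5 (constant along its height) (perimeter = 2·8·2.500·sin(180°/8) = 15.31 mm); the r=2.5 cylinder at (14.5, 6) gives a regular 8-gon of circumradius 2.5 (constant along its height) (perimeter = 2·8·2.500·sin(180°/8) = 15.31 mm); After the difference (first − rest): starting from the r=2.5 cylinder, the r=2.5 cylinder at (14.5, 6) misses the remaining region (no effect) — boundary = 15.31 mm; the r=9 cylinder at (-1.5, 12) contributes a regular 8-gon of circumradius 9 (perimeter = 2·8·9.000·sin(180°/8) = 55.11 mm); Merging all regions: the 2 present regions are separate (no shared area or edge), so areas and boundary lengths simply add and each stays a separate island — boundary = 70.41 mm. So its perimeter = 70.41 mm. Layer 55 is larger (70.41 vs 55.11 mm).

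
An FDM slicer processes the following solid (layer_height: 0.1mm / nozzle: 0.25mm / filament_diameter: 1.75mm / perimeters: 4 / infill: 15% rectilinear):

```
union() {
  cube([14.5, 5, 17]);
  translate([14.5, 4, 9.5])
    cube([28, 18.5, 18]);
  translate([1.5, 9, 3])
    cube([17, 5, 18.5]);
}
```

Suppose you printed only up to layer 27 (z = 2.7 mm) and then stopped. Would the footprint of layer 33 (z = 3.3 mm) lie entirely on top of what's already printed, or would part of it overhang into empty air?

part overhangs

Compare the two slices. At z = 2.7: the 14.5×5 cube contributes its full rectangle (area 72.50 mm²); the cube at (14.5, 4) is absent (z outside [9.5, 27.5]); the cube at (1.5, 9) is not intersected at this z (z outside [3, 21.5]); Taking the union: only the 14.5×5 cube is present, so the union is just that shape — area = 72.50 mm². At z = 3.3: the cube (footprint 14.5×5) is included at this height (area 72.50 mm²); the cube at (14.5, 4) does not reach this height (z outside [9.5, 27.5]); the cube at (1.5, 9) is present — its section is the full 17×5 rectangle (area 85.00 mm²); Taking the union: the 2 present regions are separate (no shared area or edge), so areas and boundary lengths simply add and each stays a separate island — area = 157.50 mm². Checking containment: at z = 3.3 the cross-section extends beyond the z = 2.7 cross-section by about 85.00 mm².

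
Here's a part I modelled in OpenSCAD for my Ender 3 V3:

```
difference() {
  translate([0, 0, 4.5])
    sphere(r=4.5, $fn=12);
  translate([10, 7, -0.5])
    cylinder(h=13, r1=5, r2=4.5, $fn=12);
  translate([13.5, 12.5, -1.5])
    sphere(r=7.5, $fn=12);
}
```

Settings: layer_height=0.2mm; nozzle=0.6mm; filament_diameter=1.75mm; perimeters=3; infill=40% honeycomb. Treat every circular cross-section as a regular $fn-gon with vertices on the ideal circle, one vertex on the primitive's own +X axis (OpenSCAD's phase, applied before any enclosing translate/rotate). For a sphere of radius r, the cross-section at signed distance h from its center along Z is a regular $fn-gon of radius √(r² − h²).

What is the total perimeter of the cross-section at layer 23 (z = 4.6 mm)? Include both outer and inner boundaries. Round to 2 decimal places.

At z = 4.6 mm: the r=4.5 sphere slices to a regular 12-gon of circumradius 4.499 (√(r²−h²) with h=0.1 from center) (perimeter = 2·12·4.499·sin(180°/12) = 27.95 mm); the cone at (10, 7): at t=0.392 of its height the radius interpolates to r₁+(r₂−r₁)t = 4.804, giving a regular 12-gon of that circumradius (perimeter = 2·12·4.804·sin(180°/12) = 29.84 mm); the sphere at (13.5, 12.5): section is a regular 12-gon, circumradius = √(r²−h²) = √(7.5²−6.1²) = 4.363 (perimeter = 2·12·4.363·sin(180°/12) = 27.10 mm); After the difference (first − rest): starting from the r=4.5 sphere, the cone at (10, 7) misses the remaining region (no effect); the r=7.5 sphere at (13.5, 12.5) misses the remaining region (no effect) — boundary = 27.95 mm. Overall, the cross-section is a single solid region. Total boundary length (outer) = 27.95 mm.

27.95 mm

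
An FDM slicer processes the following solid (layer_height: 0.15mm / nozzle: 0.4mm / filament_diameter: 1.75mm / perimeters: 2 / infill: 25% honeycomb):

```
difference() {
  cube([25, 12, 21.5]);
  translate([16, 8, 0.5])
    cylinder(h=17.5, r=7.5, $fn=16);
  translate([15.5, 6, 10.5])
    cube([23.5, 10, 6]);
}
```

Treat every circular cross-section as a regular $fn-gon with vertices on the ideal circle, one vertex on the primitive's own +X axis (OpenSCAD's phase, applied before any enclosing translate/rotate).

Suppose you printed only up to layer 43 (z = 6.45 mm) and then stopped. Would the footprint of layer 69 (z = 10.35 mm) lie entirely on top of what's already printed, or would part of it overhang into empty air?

Compare the two slices. At z = 6.45: the 25×12 cube contributes its full rectangle (area 300.00 mm²); the cylinder at (16, 8): section is a regular 16-gon, circumradius r=7.5 (area = (16/2)·7.500²·sin(360°/16) = 172.21 mm²); the cube at (15.5, 6) is not intersected at this z (z outside [10.5, 16.5]); After the difference (first − rest): starting from the 25×12 cube (300.00 mm²), the r=7.5 cylinder at (16, 8) partially overlaps it — only the 142.32 mm² overlap (of its 172.21 mm²) is removed, clipping the outline — area = 157.68 mm². At z = 10.35: the cube (footprint 25×12) is included at this height (area 300.00 mm²); the r=7.5 cylinder at (16, 8) contributes a regular 16-gon of circumradius 7.5 (area = (16/2)·7.500²·sin(360°/16) = 172.21 mm²); the cube at (15.5, 6) does not reach this height (z outside [10.5, 16.5]); Taking the first minus the rest: starting from the 25×12 cube (300.00 mm²), the r=7.5 cylinder at (16, 8) partially overlaps it — only the 142.32 mm² overlap (of its 172.21 mm²) is removed, clipping the outline — area = 157.68 mm². Checking containment: the cross-section at z = 10.35 is a subset of the cross-section at z = 6.45.

entirely on top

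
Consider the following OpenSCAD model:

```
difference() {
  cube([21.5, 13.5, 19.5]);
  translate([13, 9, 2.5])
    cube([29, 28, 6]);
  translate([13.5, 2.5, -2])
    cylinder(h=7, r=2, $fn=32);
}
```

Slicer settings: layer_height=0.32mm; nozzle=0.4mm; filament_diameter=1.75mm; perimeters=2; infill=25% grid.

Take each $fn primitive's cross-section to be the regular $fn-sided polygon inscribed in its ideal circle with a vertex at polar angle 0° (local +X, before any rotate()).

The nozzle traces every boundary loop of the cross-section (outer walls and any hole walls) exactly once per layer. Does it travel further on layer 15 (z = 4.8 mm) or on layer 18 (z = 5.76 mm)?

layer 15 (z = 4.8 mm)

Layer 15 (z = 4.8): the cube (footprint 21.5×13.5) is included at this height (perimeter 70.00 mm); the 29×28 cube at (13, 9) contributes its full rectangle (perimeter 114.00 mm); the r=2 cylinder at (13.5, 2.5) gives a regular 32-gon of circumradius 2 (constant along its height) (perimeter = 2·32·2.000·sin(180°/32) = 12.55 mm); Taking the first minus the rest: starting from the 21.5×13.5 cube, the 29×28 cube at (13, 9) partially overlaps it — only the 38.25 mm² overlap (of its 812.00 mm²) is removed, clipping the outline; the r=2 cylinder at (13.5, 2.5) lies wholly inside it (removes its full 12.49 mm² and its 12.55 mm outline becomes a hole wall) — boundary (outer + 1 inner loop) = 82.55 mm. So its perimeter = 82.55 mm. Layer 18 (z = 5.76): the cube is present — its section is the full 21.5×13.5 rectangle (perimeter 70.00 mm); the 29×28 cube at (13, 9) contributes its full rectangle (perimeter 114.00 mm); the cylinder at (13.5, 2.5) does not reach this height (z outside [-2, 5]); Subtracting the remaining from the first: starting from the 21.5×13.5 cube, the 29×28 cube at (13, 9) partially overlaps it — only the 38.25 mm² overlap (of its 812.00 mm²) is removed, clipping the outline — boundary = 70.00 mm. So its perimeter = 70.00 mm. Layer 15 is larger (82.55 vs 70.00 mm).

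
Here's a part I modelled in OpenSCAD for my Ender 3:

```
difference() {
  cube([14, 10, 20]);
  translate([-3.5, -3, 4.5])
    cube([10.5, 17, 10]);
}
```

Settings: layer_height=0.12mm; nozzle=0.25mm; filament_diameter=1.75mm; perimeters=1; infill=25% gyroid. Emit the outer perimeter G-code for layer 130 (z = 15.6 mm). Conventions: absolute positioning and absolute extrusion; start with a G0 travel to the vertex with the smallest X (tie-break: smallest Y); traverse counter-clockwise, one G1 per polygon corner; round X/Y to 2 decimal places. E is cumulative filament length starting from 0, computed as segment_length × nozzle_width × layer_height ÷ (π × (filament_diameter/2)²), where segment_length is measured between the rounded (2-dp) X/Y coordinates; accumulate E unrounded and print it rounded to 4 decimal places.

At z = 15.6 mm: the cube is present — its section is the full 14×10 rectangle; the cube at (-3.5, -3) is absent (z outside [4.5, 14.5]); Taking the first minus the rest: none of the subtracted shapes is present at this height, so the 14×10 cube is unchanged — 1 connected region. The outline is a single polygon with 4 vertices. Extrusion per mm of travel: 0.25 × 0.12 / (π × 0.875²) = 0.012473. Accumulating E over each segment gives final E = 0.5987.

G0 X0.00 Y0.00 Z15.60
G1 X14.00 Y0.00 E0.1746
G1 X14.00 Y10.00 E0.2993
G1 X0.00 Y10.00 E0.4740
G1 X0.00 Y0.00 E0.5987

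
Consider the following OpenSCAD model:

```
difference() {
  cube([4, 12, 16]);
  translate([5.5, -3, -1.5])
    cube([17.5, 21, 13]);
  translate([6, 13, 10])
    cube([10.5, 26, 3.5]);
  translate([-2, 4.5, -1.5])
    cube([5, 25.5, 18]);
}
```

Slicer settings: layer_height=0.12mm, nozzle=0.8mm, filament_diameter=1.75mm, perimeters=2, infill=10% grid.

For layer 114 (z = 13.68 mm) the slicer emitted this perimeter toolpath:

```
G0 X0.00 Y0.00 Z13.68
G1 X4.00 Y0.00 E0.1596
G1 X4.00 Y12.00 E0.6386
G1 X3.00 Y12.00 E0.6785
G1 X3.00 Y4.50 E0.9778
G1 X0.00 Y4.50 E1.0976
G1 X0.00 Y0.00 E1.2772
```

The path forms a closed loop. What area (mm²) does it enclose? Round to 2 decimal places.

25.50 mm²

Apply the shoelace formula to the sequence of (X, Y) vertices; enclosed area = 25.50 mm².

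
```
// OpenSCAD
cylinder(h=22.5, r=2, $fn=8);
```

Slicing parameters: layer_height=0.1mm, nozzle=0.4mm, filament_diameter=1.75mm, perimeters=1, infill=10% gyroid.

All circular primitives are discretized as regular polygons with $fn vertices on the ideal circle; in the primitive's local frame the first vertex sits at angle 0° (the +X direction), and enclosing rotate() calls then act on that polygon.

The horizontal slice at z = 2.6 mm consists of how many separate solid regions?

At z = 2.6 mm: the r=2 cylinder gives a regular 8-gon of circumradius 2 (constant along its height). The result has 1 disconnected region.

1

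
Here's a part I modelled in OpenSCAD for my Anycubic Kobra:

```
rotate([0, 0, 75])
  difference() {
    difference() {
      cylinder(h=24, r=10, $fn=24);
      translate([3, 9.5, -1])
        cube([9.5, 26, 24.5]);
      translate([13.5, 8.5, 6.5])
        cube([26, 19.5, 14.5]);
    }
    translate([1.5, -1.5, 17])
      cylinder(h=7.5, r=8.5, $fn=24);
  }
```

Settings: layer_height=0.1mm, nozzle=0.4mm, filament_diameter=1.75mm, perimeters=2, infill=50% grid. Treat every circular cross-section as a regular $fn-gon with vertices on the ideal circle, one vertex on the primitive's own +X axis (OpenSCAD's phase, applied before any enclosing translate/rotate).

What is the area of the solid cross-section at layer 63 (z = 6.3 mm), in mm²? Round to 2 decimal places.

310.58 mm²

At z = 6.3 mm: the r=10 cylinder contributes a regular 24-gon of circumradius 10 (area = (24/2)·10.000²·sin(360°/24) = 310.58 mm²); the 9.5×26 cube at (3, 9.5) contributes its full rectangle (area 247.00 mm²); the cube at (13.5, 8.5) is absent (z outside [6.5, 21]); Subtracting the remaining from the first: starting from the r=10 cylinder (310.58 mm²), the 9.5×26 cube at (3, 9.5) misses the remaining region (no effect) — area = 310.58 mm²; the cylinder at (1.5, -1.5) does not reach this height (z outside [17, 24.5]); After the difference (first − rest): none of the subtracted shapes is present at this height, so the result so far is unchanged — area = 310.58 mm²; (rotated 75° about Z; rotation is an isometry so areas/perimeters/island counts are preserved). Overall, the cross-section is a single solid region. Net area = 310.58 mm².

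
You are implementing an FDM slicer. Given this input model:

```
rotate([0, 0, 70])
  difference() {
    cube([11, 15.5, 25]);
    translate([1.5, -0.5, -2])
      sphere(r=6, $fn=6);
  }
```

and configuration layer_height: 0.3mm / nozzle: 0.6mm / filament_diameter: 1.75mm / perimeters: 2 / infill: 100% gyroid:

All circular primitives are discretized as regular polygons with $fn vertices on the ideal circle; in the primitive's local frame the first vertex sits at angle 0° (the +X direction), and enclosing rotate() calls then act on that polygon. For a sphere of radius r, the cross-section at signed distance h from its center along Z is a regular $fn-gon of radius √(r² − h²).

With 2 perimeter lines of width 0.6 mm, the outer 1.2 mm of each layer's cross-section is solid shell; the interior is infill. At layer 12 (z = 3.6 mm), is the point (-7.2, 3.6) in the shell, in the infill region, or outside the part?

shell

At z = 3.6 mm: the cube is present — its section is the full 11×15.5 rectangle; the sphere at (1.5, -0.5): section is a regular 6-gon, circumradius = √(r²−h²) = √(6²−5.6²) = 2.154; Taking the first minus the rest: starting from the 11×15.5 cube, the r=6 sphere at (1.5, -0.5) partially overlaps it — only the 3.90 mm² overlap (of its 12.06 mm²) is removed, clipping the outline — 1 connected region; (rotated 70° about Z; rotation is an isometry so areas/perimeters/island counts are preserved). Overall, the cross-section is a single solid region. Undo the 70° rotation: the query point maps to (0.920, 7.997) in the un-rotated model frame. The nearest boundary edge runs (0.00, 0.63)→(0.00, 15.50); distance from the point to it = 0.92 mm. The point is inside the cross-section, 0.92 mm from the nearest boundary — within the 1.2 mm shell band (2 × 0.6).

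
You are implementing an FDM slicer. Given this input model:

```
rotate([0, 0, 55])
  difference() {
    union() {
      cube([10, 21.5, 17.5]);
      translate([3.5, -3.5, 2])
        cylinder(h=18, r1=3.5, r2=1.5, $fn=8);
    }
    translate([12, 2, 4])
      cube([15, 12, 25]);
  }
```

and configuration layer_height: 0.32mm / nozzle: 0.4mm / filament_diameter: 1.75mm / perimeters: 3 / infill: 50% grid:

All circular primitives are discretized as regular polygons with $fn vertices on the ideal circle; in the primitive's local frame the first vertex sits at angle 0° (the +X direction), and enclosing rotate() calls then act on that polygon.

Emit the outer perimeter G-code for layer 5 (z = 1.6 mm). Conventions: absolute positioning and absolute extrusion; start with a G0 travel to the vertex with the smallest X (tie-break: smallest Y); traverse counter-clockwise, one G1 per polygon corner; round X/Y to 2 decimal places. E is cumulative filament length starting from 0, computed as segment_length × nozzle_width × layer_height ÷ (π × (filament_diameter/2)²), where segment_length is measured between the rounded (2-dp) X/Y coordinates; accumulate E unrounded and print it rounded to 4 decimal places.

At z = 1.6 mm: the cube (footprint 10×21.5) is included at this height; the cone at (3.5, -3.5) is absent (z outside [2, 20]); Merging all regions: only the 10×21.5 cube is present, so the union is just that shape — 1 connected region; the cube at (12, 2) does not reach this height (z outside [4, 29]); Subtracting the remaining from the first: none of the subtracted shapes is present at this height, so that combined region is unchanged — 1 connected region; (rotated 55° about Z; rotation is an isometry so areas/perimeters/island counts are preserved). The outline is a single polygon with 4 vertices. Extrusion per mm of travel: 0.4 × 0.32 / (π × 0.875²) = 0.053216. Accumulating E over each segment gives final E = 3.3526.

G0 X-17.61 Y12.33 Z1.60
G1 X0.00 Y0.00 E1.1440
G1 X5.74 Y8.19 E1.6762
G1 X-11.88 Y20.52 E2.8207
G1 X-17.61 Y12.33 E3.3526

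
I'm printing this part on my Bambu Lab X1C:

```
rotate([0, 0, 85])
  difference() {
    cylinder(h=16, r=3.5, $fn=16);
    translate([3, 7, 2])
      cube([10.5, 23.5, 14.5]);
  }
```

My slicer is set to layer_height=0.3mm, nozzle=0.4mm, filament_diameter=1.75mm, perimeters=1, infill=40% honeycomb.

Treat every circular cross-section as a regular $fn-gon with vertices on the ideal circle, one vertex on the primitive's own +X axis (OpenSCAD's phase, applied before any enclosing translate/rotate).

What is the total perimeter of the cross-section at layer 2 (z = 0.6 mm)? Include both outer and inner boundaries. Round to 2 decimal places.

At z = 0.6 mm: the r=3.5 cylinder gives a regular 16-gon of circumradius 3.5 (constant along its height) (perimeter = 2·16·3.500·sin(180°/16) = 21.85 mm); the cube at (3, 7) is not intersected at this z (z outside [2, 16.5]); After the difference (first − rest): none of the subtracted shapes is present at this height, so the r=3.5 cylinder is unchanged — boundary = 21.85 mm; (whole slice rotated 85° about Z — lengths, areas and connectivity unchanged). Overall, the cross-section is a single solid region. Total boundary length (outer) = 21.85 mm.

21.85 mm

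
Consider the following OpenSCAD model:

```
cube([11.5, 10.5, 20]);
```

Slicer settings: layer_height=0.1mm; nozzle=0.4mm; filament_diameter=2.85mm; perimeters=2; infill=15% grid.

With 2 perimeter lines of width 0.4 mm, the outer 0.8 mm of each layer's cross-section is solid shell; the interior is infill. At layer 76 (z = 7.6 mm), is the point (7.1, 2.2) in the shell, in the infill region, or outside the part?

At z = 7.6 mm: the 11.5×10.5 cube contributes its full rectangle. Overall, the cross-section is a single solid region. The nearest boundary edge runs (0.00, 0.00)→(11.50, 0.00); distance from the point to it = 2.20 mm. The point is inside the cross-section and 2.20 mm from the nearest boundary — more than the 0.8 mm shell width (2 × 0.4), so it's in the infill interior.

infill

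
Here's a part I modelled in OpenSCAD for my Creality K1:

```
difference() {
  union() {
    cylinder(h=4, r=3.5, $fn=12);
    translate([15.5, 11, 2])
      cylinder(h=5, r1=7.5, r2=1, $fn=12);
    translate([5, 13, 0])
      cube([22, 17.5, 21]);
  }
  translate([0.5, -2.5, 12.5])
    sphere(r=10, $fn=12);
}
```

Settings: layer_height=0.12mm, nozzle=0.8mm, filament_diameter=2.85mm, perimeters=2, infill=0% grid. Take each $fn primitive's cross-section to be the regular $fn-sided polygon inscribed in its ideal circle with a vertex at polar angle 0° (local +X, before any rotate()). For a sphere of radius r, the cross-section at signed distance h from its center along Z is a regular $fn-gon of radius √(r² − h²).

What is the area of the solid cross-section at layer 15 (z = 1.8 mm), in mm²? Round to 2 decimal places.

At z = 1.8 mm: the r=3.5 cylinder contributes a regular 12-gon of circumradius 3.5 (area = (12/2)·3.500²·sin(360°/12) = 36.75 mm²); the cone at (15.5, 11) is absent (z outside [2, 7]); the cube at (5, 13) (footprint 22×17.5) is included at this height (area 385.00 mm²); Combining (union): the 2 present regions are separate (no shared area or edge), so areas and boundary lengths simply add and each stays a separate island — area = 421.75 mm²; the sphere at (0.5, -2.5) is not intersected at this z (|z−center|=10.700 > r=10); Taking the first minus the rest: none of the subtracted shapes is present at this height, so that combined region is unchanged — area = 421.75 mm². Overall, the cross-section has 2 separate islands. Net area = 421.75 mm².

421.75 mm²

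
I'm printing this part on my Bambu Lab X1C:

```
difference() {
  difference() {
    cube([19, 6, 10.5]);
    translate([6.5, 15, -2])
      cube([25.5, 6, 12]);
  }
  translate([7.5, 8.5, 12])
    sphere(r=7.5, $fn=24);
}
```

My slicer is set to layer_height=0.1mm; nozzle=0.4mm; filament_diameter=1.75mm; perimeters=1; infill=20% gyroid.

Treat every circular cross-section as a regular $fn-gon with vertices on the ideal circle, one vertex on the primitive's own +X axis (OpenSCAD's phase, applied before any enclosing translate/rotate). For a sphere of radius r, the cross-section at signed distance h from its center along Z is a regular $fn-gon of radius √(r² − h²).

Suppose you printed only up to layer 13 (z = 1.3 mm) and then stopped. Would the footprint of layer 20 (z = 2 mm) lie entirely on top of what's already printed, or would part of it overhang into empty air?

entirely on top

Compare the two slices. At z = 1.3: the cube (footprint 19×6) is included at this height (area 114.00 mm²); the cube at (6.5, 15) (footprint 25.5×6) is included at this height (area 153.00 mm²); Subtracting the remaining from the first: starting from the 19×6 cube (114.00 mm²), the 25.5×6 cube at (6.5, 15) misses the remaining region (no effect) — area = 114.00 mm²; the sphere at (7.5, 8.5) does not reach this height (|z−center|=10.700 > r=7.5); After the difference (first − rest): none of the subtracted shapes is present at this height, so that combined region is unchanged — area = 114.00 mm². At z = 2: the cube (footprint 19×6) is included at this height (area 114.00 mm²); the cube at (6.5, 15) is present — its section is the full 25.5×6 rectangle (area 153.00 mm²); Subtracting the remaining from the first: starting from the 19×6 cube (114.00 mm²), the 25.5×6 cube at (6.5, 15) misses the remaining region (no effect) — area = 114.00 mm²; the sphere at (7.5, 8.5) does not reach this height (|z−center|=10.000 > r=7.5); After the difference (first − rest): none of the subtracted shapes is present at this height, so the result so far is unchanged — area = 114.00 mm². Checking containment: the cross-section at z = 2 is a subset of the cross-section at z = 1.3.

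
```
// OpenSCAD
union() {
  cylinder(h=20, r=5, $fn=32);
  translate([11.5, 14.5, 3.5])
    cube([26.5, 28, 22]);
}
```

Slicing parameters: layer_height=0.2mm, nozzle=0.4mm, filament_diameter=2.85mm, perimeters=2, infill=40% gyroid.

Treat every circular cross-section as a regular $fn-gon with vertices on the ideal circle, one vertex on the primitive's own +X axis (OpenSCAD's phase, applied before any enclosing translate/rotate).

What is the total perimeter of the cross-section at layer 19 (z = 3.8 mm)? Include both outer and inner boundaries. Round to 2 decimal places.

At z = 3.8 mm: the r=5 cylinder gives a regular 32-gon of circumradius 5 (constant along its height) (perimeter = 2·32·5.000·sin(180°/32) = 31.37 mm); the 26.5×28 cube at (11.5, 14.5) contributes its full rectangle (perimeter 109.00 mm); Combining (union): the 2 present regions are separate (no shared area or edge), so areas and boundary lengths simply add and each stays a separate island — boundary = 140.37 mm. Overall, the cross-section has 2 separate islands. Total boundary length (outer) = 140.37 mm.

140.37 mm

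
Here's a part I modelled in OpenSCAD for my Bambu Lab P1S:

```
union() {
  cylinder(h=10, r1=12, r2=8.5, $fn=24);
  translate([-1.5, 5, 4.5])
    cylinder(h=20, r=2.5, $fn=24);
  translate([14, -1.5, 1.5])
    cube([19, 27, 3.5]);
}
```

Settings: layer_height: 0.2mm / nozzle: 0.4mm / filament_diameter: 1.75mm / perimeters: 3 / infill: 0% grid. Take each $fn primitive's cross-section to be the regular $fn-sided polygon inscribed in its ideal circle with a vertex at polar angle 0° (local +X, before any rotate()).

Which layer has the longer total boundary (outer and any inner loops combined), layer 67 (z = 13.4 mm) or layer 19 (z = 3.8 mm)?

layer 19 (z = 3.8 mm)

Layer 67 (z = 13.4): the cone is absent (z outside [0, 10]); the r=2.5 cylinder at (-1.5, 5) gives a regular 24-gon of circumradius 2.5 (constant along its height) (perimeter = 2·24·2.500·sin(180°/24) = 15.66 mm); the cube at (14, -1.5) does not reach this height (z outside [1.5, 5]); Merging all regions: only the r=2.5 cylinder at (-1.5, 5) is present, so the union is just that shape — boundary = 15.66 mm. So its perimeter = 15.66 mm. Layer 19 (z = 3.8): the cone (r1=12→r2=8.5) has section circumradius 10.670 here — a regular 24-gon (perimeter = 2·24·10.670·sin(180°/24) = 66.85 mm); the cylinder at (-1.5, 5) is not intersected at this z (z outside [4.5, 24.5]); the cube at (14, -1.5) is present — its section is the full 19×27 rectangle (perimeter 92.00 mm); Combining (union): the 2 present regions are separate (no shared area or edge), so areas and boundary lengths simply add and each stays a separate island — boundary = 158.85 mm. So its perimeter = 158.85 mm. Layer 19 is larger (158.85 vs 15.66 mm).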